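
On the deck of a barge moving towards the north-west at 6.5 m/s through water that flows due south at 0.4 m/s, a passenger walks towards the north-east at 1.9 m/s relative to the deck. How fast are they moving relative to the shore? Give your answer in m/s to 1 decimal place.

In east/north components (m/s): passenger relative to barge = (1.344, 1.344); barge relative to water = (-4.596, 4.596); water relative to ground = (0.000, -0.400).
Sum = (-3.253, 5.540) m/s.
Speed = |(-3.253, 5.540)| = 6.424 m/s.

6.4 m/s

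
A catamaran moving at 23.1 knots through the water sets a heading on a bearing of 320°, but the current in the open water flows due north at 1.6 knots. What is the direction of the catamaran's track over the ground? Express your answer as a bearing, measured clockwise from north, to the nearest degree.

Taking east as x and north as y: velocity relative to the water = (-14.848, 17.696) knots; the water relative to ground = (0.000, 1.600) knots.
Velocity relative to ground = (-14.848, 17.696) + (0.000, 1.600) = (-14.848, 19.296) knots.
Bearing = atan2(-14.85, 19.30) = 322.42° clockwise from north.

322°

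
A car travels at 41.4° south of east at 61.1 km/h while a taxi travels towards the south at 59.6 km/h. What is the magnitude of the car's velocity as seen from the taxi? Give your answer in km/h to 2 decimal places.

Taking east as x and north as y: car velocity = (45.832, -40.406) km/h; taxi velocity = (0.000, -59.600) km/h.
Velocity of car relative to taxi = (45.832, -40.406) − (0.000, -59.600) = (45.832, 19.194) km/h.
Magnitude = |(45.832, 19.194)| = 49.689 km/h.

49.69 km/h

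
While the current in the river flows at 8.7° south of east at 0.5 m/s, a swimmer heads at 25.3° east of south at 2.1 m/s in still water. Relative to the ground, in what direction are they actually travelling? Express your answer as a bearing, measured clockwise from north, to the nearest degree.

145°

Taking east as x and north as y: velocity relative to the water = (0.897, -1.899) m/s; the water relative to ground = (0.494, -0.076) m/s.
Velocity relative to ground = (0.897, -1.899) + (0.494, -0.076) = (1.392, -1.974) m/s.
Bearing = atan2(1.39, -1.97) = 144.82° clockwise from north.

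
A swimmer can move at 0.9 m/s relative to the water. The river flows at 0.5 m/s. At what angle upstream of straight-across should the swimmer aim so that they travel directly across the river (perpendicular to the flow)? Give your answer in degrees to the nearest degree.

34°

To cancel the current, the upstream component of the swimmer's velocity must equal the flow: 0.9 sin θ = 0.5.
sin θ = 0.5 / 0.9 = 0.5556.
θ = arcsin(0.5556) = 33.749°.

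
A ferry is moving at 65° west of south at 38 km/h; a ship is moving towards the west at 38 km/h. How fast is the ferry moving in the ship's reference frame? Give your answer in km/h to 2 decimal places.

Taking east as x and north as y: ferry velocity = (-34.440, -16.059) km/h; ship velocity = (-38.000, 0.000) km/h.
Velocity of ferry relative to ship = (-34.440, -16.059) − (-38.000, 0.000) = (3.560, -16.059) km/h.
Magnitude = |(3.560, -16.059)| = 16.449 km/h.

16.45 km/h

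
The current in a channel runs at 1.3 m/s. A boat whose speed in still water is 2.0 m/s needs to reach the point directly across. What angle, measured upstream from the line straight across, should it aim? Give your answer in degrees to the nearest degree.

41°

To cancel the current, the upstream component of the boat's velocity must equal the flow: 2.0 sin θ = 1.3.
sin θ = 1.3 / 2.0 = 0.6500.
θ = arcsin(0.6500) = 40.542°.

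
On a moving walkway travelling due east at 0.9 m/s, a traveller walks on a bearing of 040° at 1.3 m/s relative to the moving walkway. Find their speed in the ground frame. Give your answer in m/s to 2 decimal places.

2.00 m/s

Taking east as x and north as y: moving walkway velocity = (0.900, 0.000) m/s; traveller velocity relative to moving walkway = (0.836, 0.996) m/s.
Velocity relative to ground = (0.900, 0.000) + (0.836, 0.996) = (1.736, 0.996) m/s.
Speed = |(1.736, 0.996)| = 2.001 m/s.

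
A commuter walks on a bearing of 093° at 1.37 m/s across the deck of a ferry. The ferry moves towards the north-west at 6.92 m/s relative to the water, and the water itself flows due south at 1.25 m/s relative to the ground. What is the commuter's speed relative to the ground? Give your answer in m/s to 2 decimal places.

In east/north components (m/s): commuter relative to ferry = (1.368, -0.072); ferry relative to water = (-4.893, 4.893); water relative to ground = (0.000, -1.250).
Sum = (-3.525, 3.571) m/s.
Speed = |(-3.525, 3.571)| = 5.018 m/s.

5.02 m/s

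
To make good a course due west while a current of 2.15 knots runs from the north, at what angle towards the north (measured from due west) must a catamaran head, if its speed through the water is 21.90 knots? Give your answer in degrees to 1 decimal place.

The current pushes perpendicular to the desired track; the heading must have a component into the current equal to 2.15 knots: 21.90 sin θ = 2.15.
sin θ = 0.0982, so θ = 5.634°.

5.6°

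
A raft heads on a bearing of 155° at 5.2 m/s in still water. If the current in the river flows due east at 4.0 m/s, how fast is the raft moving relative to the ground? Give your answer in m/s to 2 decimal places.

Taking east as x and north as y: velocity relative to the water = (2.198, -4.713) m/s; the water relative to ground = (4.000, 0.000) m/s.
Velocity relative to ground = (2.198, -4.713) + (4.000, 0.000) = (6.198, -4.713) m/s.
Speed = |(6.198, -4.713)| = 7.786 m/s.

7.79 m/s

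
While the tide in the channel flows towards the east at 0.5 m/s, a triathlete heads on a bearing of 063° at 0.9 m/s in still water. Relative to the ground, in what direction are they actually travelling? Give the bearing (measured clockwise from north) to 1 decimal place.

072.6°

Taking east as x and north as y: velocity relative to the water = (0.802, 0.409) m/s; the water relative to ground = (0.500, 0.000) m/s.
Velocity relative to ground = (0.802, 0.409) + (0.500, 0.000) = (1.302, 0.409) m/s.
Bearing = atan2(1.30, 0.41) = 72.58° clockwise from north.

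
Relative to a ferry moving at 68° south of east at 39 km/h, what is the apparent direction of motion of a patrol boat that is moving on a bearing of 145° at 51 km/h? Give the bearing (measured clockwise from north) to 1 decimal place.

Taking east as x and north as y: patrol boat velocity = (29.252, -41.777) km/h; ferry velocity = (14.610, -36.160) km/h.
Velocity of patrol boat relative to ferry = (29.252, -41.777) − (14.610, -36.160) = (14.643, -5.617) km/h.
Bearing = atan2(14.64, -5.62) = 110.99° clockwise from north.

111.0°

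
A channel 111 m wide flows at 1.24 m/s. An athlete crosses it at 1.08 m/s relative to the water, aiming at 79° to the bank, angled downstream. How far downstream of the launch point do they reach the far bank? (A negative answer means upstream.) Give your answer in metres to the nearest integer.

151 m

Perpendicular speed = 1.060 m/s; crossing time = 111 / 1.060 = 104.701 s.
Net downstream speed = 1.446 m/s.
Drift = 1.446 × 104.701 = 151.406 m (downstream).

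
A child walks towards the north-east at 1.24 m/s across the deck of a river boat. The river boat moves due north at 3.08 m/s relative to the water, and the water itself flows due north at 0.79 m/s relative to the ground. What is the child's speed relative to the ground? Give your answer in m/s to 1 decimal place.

4.8 m/s

In east/north components (m/s): child relative to river boat = (0.877, 0.877); river boat relative to water = (0.000, 3.080); water relative to ground = (0.000, 0.790).
Sum = (0.877, 4.747) m/s.
Speed = |(0.877, 4.747)| = 4.827 m/s.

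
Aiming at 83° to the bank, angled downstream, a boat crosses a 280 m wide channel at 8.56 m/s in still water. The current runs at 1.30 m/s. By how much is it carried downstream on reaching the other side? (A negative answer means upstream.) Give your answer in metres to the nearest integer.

Perpendicular speed = 8.496 m/s; crossing time = 280 / 8.496 = 32.956 s.
Net downstream speed = 2.343 m/s.
Drift = 2.343 × 32.956 = 77.222 m (downstream).

77 m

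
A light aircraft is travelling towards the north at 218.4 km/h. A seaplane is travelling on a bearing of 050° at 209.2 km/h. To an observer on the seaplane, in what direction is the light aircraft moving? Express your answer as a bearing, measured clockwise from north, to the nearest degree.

Taking east as x and north as y: light aircraft velocity = (0.000, 218.400) km/h; seaplane velocity = (160.256, 134.471) km/h.
Velocity of light aircraft relative to seaplane = (0.000, 218.400) − (160.256, 134.471) = (-160.256, 83.929) km/h.
Bearing = atan2(-160.26, 83.93) = 297.64° clockwise from north.

298°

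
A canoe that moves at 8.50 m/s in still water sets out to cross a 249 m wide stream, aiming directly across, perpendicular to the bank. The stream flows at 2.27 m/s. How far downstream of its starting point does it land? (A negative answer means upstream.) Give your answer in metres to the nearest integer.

Perpendicular speed = 8.500 m/s; crossing time = 249 / 8.500 = 29.294 s.
Net downstream speed = 2.270 m/s.
Drift = 2.270 × 29.294 = 66.498 m (downstream).

66 m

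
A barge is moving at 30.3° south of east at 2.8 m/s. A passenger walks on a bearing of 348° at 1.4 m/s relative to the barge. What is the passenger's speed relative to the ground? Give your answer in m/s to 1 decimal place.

Taking east as x and north as y: barge velocity = (2.418, -1.413) m/s; passenger velocity relative to barge = (-0.291, 1.369) m/s.
Velocity relative to ground = (2.418, -1.413) + (-0.291, 1.369) = (2.126, -0.043) m/s.
Speed = |(2.126, -0.043)| = 2.127 m/s.

2.1 m/s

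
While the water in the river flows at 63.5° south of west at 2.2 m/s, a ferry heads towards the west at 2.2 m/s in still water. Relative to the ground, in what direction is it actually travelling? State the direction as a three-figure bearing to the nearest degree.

Taking east as x and north as y: velocity relative to the water = (-2.200, 0.000) m/s; the water relative to ground = (-0.982, -1.969) m/s.
Velocity relative to ground = (-2.200, 0.000) + (-0.982, -1.969) = (-3.182, -1.969) m/s.
Bearing = atan2(-3.18, -1.97) = 238.25° clockwise from north.

238°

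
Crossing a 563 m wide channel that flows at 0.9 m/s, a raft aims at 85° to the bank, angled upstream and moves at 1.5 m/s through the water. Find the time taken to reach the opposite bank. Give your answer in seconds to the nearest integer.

377 s

The component of the raft's velocity perpendicular to the bank is 1.5 × sin 85° = 1.494 m/s.
The flow acts along the bank and has no component across it.
Time = 563 / 1.494 = 376.767 s.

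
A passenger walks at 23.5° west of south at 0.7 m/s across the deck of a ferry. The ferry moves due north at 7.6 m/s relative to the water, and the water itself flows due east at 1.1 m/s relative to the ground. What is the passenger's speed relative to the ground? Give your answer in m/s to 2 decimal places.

In east/north components (m/s): passenger relative to ferry = (-0.279, -0.642); ferry relative to water = (0.000, 7.600); water relative to ground = (1.100, 0.000).
Sum = (0.821, 6.958) m/s.
Speed = |(0.821, 6.958)| = 7.006 m/s.

7.01 m/s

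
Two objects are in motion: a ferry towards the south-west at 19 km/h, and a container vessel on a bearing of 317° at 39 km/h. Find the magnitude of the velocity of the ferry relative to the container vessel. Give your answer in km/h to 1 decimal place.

44.0 km/h

Taking east as x and north as y: ferry velocity = (-13.435, -13.435) km/h; container vessel velocity = (-26.598, 28.523) km/h.
Velocity of ferry relative to container vessel = (-13.435, -13.435) − (-26.598, 28.523) = (13.163, -41.958) km/h.
Magnitude = |(13.163, -41.958)| = 43.974 km/h.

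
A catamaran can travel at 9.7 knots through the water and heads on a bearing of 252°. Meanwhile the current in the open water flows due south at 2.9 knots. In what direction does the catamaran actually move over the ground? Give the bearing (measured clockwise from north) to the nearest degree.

237°

Taking east as x and north as y: velocity relative to the water = (-9.225, -2.997) knots; the water relative to ground = (0.000, -2.900) knots.
Velocity relative to ground = (-9.225, -2.997) + (0.000, -2.900) = (-9.225, -5.897) knots.
Bearing = atan2(-9.23, -5.90) = 237.41° clockwise from north.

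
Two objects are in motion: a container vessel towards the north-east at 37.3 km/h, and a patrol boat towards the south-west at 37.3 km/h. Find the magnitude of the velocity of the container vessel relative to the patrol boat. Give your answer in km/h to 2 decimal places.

Taking east as x and north as y: container vessel velocity = (26.375, 26.375) km/h; patrol boat velocity = (-26.375, -26.375) km/h.
Velocity of container vessel relative to patrol boat = (26.375, 26.375) − (-26.375, -26.375) = (52.750, 52.750) km/h.
Magnitude = |(52.750, 52.750)| = 74.600 km/h.

74.60 km/h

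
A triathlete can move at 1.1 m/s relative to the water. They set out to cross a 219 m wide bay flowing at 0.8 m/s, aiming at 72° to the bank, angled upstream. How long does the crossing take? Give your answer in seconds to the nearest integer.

209 s

The component of the triathlete's velocity perpendicular to the bank is 1.1 × sin 72° = 1.046 m/s.
Only the cross-stream component determines the crossing time; the current contributes nothing perpendicular to the bank.
Time = 219 / 1.046 = 209.337 s.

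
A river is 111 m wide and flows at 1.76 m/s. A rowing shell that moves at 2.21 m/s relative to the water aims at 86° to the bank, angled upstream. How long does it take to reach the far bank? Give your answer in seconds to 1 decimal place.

The component of the rowing shell's velocity perpendicular to the bank is 2.21 × sin 86° = 2.205 m/s.
The current is parallel to the bank, so it does not affect the crossing time.
Time = 111 / 2.205 = 50.349 s.

50.3 s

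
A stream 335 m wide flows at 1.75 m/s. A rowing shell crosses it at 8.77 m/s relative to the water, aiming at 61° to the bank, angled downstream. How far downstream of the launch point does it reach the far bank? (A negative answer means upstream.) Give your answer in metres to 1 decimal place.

262.1 m

Perpendicular speed = 7.670 m/s; crossing time = 335 / 7.670 = 43.674 s.
Net downstream speed = 6.002 m/s.
Drift = 6.002 × 43.674 = 262.124 m (downstream).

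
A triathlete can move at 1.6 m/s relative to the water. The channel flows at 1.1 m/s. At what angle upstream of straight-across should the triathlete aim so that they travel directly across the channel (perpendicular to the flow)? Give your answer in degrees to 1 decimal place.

43.4°

To cancel the current, the upstream component of the triathlete's velocity must equal the flow: 1.6 sin θ = 1.1.
sin θ = 1.1 / 1.6 = 0.6875.
θ = arcsin(0.6875) = 43.433°.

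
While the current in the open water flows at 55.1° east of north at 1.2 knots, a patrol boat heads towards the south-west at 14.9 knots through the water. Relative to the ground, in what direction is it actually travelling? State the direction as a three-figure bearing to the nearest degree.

Taking east as x and north as y: velocity relative to the water = (-10.536, -10.536) knots; the water relative to ground = (0.984, 0.687) knots.
Velocity relative to ground = (-10.536, -10.536) + (0.984, 0.687) = (-9.552, -9.849) knots.
Bearing = atan2(-9.55, -9.85) = 224.12° clockwise from north.

224°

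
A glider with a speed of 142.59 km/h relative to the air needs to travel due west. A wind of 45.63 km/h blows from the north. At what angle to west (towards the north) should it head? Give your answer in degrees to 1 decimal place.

18.7°

The wind pushes perpendicular to the desired track; the heading must have a component into the wind equal to 45.63 km/h: 142.59 sin θ = 45.63.
sin θ = 0.3200, so θ = 18.663°.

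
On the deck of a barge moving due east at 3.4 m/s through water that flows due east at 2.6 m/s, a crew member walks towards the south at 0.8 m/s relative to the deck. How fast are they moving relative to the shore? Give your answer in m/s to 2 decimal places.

In east/north components (m/s): crew member relative to barge = (0.000, -0.800); barge relative to water = (3.400, 0.000); water relative to ground = (2.600, 0.000).
Sum = (6.000, -0.800) m/s.
Speed = |(6.000, -0.800)| = 6.053 m/s.

6.05 m/s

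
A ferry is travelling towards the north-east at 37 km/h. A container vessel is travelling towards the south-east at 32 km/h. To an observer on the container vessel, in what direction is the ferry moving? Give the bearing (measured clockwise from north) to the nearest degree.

004°

Taking east as x and north as y: ferry velocity = (26.163, 26.163) km/h; container vessel velocity = (22.627, -22.627) km/h.
Velocity of ferry relative to container vessel = (26.163, 26.163) − (22.627, -22.627) = (3.536, 48.790) km/h.
Bearing = atan2(3.54, 48.79) = 4.14° clockwise from north.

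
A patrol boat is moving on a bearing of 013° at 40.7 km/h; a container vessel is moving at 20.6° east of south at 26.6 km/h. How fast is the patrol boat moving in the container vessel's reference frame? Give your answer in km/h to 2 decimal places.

64.56 km/h

Taking east as x and north as y: patrol boat velocity = (9.156, 39.657) km/h; container vessel velocity = (9.359, -24.899) km/h.
Velocity of patrol boat relative to container vessel = (9.156, 39.657) − (9.359, -24.899) = (-0.203, 64.556) km/h.
Magnitude = |(-0.203, 64.556)| = 64.556 km/h.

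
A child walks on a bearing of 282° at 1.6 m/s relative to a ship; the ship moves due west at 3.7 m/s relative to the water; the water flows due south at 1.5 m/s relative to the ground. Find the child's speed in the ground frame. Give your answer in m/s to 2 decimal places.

In east/north components (m/s): child relative to ship = (-1.565, 0.333); ship relative to water = (-3.700, 0.000); water relative to ground = (0.000, -1.500).
Sum = (-5.265, -1.167) m/s.
Speed = |(-5.265, -1.167)| = 5.393 m/s.

5.39 m/s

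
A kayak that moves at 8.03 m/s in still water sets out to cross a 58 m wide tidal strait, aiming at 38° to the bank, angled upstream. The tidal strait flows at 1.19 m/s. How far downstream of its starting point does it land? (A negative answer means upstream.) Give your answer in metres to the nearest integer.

-60 m

Perpendicular speed = 4.944 m/s; crossing time = 58 / 4.944 = 11.732 s.
Net downstream speed = -5.138 m/s.
Drift = -5.138 × 11.732 = -60.276 m (upstream).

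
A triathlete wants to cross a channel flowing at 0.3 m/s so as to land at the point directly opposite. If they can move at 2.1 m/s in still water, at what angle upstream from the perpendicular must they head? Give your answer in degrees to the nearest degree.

To cancel the current, the upstream component of the triathlete's velocity must equal the flow: 2.1 sin θ = 0.3.
sin θ = 0.3 / 2.1 = 0.1429.
θ = arcsin(0.1429) = 8.213°.

8°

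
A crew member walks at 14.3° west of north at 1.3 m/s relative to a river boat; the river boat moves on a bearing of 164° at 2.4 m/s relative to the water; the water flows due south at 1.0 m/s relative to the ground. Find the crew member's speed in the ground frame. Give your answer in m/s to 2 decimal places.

In east/north components (m/s): crew member relative to river boat = (-0.321, 1.260); river boat relative to water = (0.662, -2.307); water relative to ground = (0.000, -1.000).
Sum = (0.340, -2.047) m/s.
Speed = |(0.340, -2.047)| = 2.075 m/s.

2.08 m/s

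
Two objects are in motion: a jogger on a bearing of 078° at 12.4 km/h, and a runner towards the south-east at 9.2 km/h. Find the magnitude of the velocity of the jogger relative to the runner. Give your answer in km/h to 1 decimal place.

Taking east as x and north as y: jogger velocity = (12.129, 2.578) km/h; runner velocity = (6.505, -6.505) km/h.
Velocity of jogger relative to runner = (12.129, 2.578) − (6.505, -6.505) = (5.624, 9.083) km/h.
Magnitude = |(5.624, 9.083)| = 10.683 km/h.

10.7 km/h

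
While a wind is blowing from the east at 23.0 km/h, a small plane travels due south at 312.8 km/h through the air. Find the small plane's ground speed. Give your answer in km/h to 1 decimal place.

313.6 km/h

Taking east as x and north as y: velocity relative to the air = (0.000, -312.800) km/h; the air relative to ground = (-23.000, 0.000) km/h.
Velocity relative to ground = (0.000, -312.800) + (-23.000, 0.000) = (-23.000, -312.800) km/h.
Speed = |(-23.000, -312.800)| = 313.644 km/h.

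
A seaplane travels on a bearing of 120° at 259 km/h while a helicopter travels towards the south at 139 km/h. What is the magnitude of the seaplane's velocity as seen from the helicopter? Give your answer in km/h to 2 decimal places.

Taking east as x and north as y: seaplane velocity = (224.301, -129.500) km/h; helicopter velocity = (0.000, -139.000) km/h.
Velocity of seaplane relative to helicopter = (224.301, -129.500) − (0.000, -139.000) = (224.301, 9.500) km/h.
Magnitude = |(224.301, 9.500)| = 224.502 km/h.

224.50 km/h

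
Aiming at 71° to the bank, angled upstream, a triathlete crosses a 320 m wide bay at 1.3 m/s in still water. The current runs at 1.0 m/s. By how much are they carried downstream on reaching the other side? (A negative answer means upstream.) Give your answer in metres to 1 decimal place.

Perpendicular speed = 1.229 m/s; crossing time = 320 / 1.229 = 260.337 s.
Net downstream speed = 0.577 m/s.
Drift = 0.577 × 260.337 = 150.153 m (downstream).

150.2 m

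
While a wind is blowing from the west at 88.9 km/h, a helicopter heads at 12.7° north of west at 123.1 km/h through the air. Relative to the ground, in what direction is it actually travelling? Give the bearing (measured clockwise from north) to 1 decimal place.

Taking east as x and north as y: velocity relative to the air = (-120.088, 27.063) km/h; the air relative to ground = (88.900, 0.000) km/h.
Velocity relative to ground = (-120.088, 27.063) + (88.900, 0.000) = (-31.188, 27.063) km/h.
Bearing = atan2(-31.19, 27.06) = 310.95° clockwise from north.

310.9°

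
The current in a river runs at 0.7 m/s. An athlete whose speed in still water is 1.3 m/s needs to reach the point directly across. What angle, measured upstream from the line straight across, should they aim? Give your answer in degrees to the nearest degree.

To cancel the current, the upstream component of the athlete's velocity must equal the flow: 1.3 sin θ = 0.7.
sin θ = 0.7 / 1.3 = 0.5385.
θ = arcsin(0.5385) = 32.579°.

33°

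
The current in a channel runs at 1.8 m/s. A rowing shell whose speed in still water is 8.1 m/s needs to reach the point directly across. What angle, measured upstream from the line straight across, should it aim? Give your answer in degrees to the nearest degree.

To cancel the current, the upstream component of the rowing shell's velocity must equal the flow: 8.1 sin θ = 1.8.
sin θ = 1.8 / 8.1 = 0.2222.
θ = arcsin(0.2222) = 12.840°.

13°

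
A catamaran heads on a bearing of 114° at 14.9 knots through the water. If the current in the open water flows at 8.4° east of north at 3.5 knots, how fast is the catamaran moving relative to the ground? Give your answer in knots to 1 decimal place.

Taking east as x and north as y: velocity relative to the water = (13.612, -6.060) knots; the water relative to ground = (0.511, 3.462) knots.
Velocity relative to ground = (13.612, -6.060) + (0.511, 3.462) = (14.123, -2.598) knots.
Speed = |(14.123, -2.598)| = 14.360 knots.

14.4 knots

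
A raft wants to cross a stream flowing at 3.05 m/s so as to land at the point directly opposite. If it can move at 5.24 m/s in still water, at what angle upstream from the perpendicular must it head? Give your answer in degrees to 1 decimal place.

35.6°

To cancel the current, the upstream component of the raft's velocity must equal the flow: 5.24 sin θ = 3.05.
sin θ = 3.05 / 5.24 = 0.5821.
θ = arcsin(0.5821) = 35.596°.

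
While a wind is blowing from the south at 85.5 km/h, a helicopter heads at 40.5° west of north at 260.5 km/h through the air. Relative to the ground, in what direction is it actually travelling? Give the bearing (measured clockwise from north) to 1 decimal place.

Taking east as x and north as y: velocity relative to the air = (-169.181, 198.086) km/h; the air relative to ground = (0.000, 85.500) km/h.
Velocity relative to ground = (-169.181, 198.086) + (0.000, 85.500) = (-169.181, 283.586) km/h.
Bearing = atan2(-169.18, 283.59) = 329.18° clockwise from north.

329.2°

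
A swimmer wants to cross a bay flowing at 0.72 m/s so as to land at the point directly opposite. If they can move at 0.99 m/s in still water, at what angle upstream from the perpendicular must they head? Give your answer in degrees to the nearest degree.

47°

To cancel the current, the upstream component of the swimmer's velocity must equal the flow: 0.99 sin θ = 0.72.
sin θ = 0.72 / 0.99 = 0.7273.
θ = arcsin(0.7273) = 46.658°.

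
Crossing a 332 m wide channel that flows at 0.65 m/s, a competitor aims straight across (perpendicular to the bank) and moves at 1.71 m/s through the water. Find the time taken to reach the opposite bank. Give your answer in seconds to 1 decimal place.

The component of the competitor's velocity perpendicular to the bank is 1.71 m/s.
The flow acts along the bank and has no component across it.
Time = 332 / 1.710 = 194.152 s.

194.2 s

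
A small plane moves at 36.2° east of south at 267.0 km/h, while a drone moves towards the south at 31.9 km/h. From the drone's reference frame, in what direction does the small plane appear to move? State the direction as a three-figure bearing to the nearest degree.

139°

Taking east as x and north as y: small plane velocity = (157.692, -215.458) km/h; drone velocity = (0.000, -31.900) km/h.
Velocity of small plane relative to drone = (157.692, -215.458) − (0.000, -31.900) = (157.692, -183.558) km/h.
Bearing = atan2(157.69, -183.56) = 139.33° clockwise from north.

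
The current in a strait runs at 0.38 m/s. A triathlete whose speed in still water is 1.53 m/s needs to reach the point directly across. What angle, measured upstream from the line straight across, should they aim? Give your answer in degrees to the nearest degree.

14°

To cancel the current, the upstream component of the triathlete's velocity must equal the flow: 1.53 sin θ = 0.38.
sin θ = 0.38 / 1.53 = 0.2484.
θ = arcsin(0.2484) = 14.381°.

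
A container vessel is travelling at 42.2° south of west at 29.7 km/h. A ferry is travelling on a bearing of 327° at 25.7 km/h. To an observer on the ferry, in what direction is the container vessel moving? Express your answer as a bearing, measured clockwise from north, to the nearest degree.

Taking east as x and north as y: container vessel velocity = (-22.002, -19.950) km/h; ferry velocity = (-13.997, 21.554) km/h.
Velocity of container vessel relative to ferry = (-22.002, -19.950) − (-13.997, 21.554) = (-8.005, -41.504) km/h.
Bearing = atan2(-8.00, -41.50) = 190.92° clockwise from north.

191°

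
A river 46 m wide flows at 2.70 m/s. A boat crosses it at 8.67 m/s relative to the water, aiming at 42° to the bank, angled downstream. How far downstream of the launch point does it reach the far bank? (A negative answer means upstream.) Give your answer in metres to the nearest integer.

72 m

Perpendicular speed = 5.801 m/s; crossing time = 46 / 5.801 = 7.929 s.
Net downstream speed = 9.143 m/s.
Drift = 9.143 × 7.929 = 72.497 m (downstream).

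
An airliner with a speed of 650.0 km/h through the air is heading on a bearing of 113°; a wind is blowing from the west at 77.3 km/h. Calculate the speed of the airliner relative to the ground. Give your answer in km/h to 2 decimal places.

Taking east as x and north as y: velocity relative to the air = (598.328, -253.975) km/h; the air relative to ground = (77.300, 0.000) km/h.
Velocity relative to ground = (598.328, -253.975) + (77.300, 0.000) = (675.628, -253.975) km/h.
Speed = |(675.628, -253.975)| = 721.787 km/h.

721.79 km/h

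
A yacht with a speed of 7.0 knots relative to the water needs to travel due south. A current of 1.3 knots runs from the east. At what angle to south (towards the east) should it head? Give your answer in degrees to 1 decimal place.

The current pushes perpendicular to the desired track; the heading must have a component into the current equal to 1.3 knots: 7.0 sin θ = 1.3.
sin θ = 0.1857, so θ = 10.703°.

10.7°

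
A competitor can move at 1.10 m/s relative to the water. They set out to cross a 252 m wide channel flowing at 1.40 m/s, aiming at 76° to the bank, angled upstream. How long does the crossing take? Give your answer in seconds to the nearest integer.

The component of the competitor's velocity perpendicular to the bank is 1.10 × sin 76° = 1.067 m/s.
The current is parallel to the bank, so it does not affect the crossing time.
Time = 252 / 1.067 = 236.104 s.

236 s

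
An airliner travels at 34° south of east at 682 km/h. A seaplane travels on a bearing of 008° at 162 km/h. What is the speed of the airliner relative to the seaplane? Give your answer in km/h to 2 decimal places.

766.96 km/h

Taking east as x and north as y: airliner velocity = (565.404, -381.370) km/h; seaplane velocity = (22.546, 160.423) km/h.
Velocity of airliner relative to seaplane = (565.404, -381.370) − (22.546, 160.423) = (542.858, -541.793) km/h.
Magnitude = |(542.858, -541.793)| = 766.964 km/h.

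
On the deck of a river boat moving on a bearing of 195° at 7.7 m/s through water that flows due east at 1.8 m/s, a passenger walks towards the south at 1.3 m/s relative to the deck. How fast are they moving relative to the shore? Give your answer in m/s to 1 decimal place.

In east/north components (m/s): passenger relative to river boat = (0.000, -1.300); river boat relative to water = (-1.993, -7.438); water relative to ground = (1.800, 0.000).
Sum = (-0.193, -8.738) m/s.
Speed = |(-0.193, -8.738)| = 8.740 m/s.

8.7 m/s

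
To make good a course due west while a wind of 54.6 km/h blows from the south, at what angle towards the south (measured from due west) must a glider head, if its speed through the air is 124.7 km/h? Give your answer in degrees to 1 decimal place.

The wind pushes perpendicular to the desired track; the heading must have a component into the wind equal to 54.6 km/h: 124.7 sin θ = 54.6.
sin θ = 0.4379, so θ = 25.967°.

26.0°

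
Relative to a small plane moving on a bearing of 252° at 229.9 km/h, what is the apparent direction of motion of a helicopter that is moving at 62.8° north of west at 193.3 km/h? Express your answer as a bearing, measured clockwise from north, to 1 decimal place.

Taking east as x and north as y: helicopter velocity = (-88.357, 171.924) km/h; small plane velocity = (-218.648, -71.043) km/h.
Velocity of helicopter relative to small plane = (-88.357, 171.924) − (-218.648, -71.043) = (130.291, 242.967) km/h.
Bearing = atan2(130.29, 242.97) = 28.20° clockwise from north.

028.2°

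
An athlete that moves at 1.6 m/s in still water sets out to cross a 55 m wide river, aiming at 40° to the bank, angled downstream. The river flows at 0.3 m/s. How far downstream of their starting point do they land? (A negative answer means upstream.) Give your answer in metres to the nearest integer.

82 m

Perpendicular speed = 1.028 m/s; crossing time = 55 / 1.028 = 53.478 s.
Net downstream speed = 1.526 m/s.
Drift = 1.526 × 53.478 = 81.590 m (downstream).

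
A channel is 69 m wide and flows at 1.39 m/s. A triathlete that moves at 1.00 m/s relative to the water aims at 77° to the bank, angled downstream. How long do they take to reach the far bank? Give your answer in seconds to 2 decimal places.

The component of the triathlete's velocity perpendicular to the bank is 1.00 × sin 77° = 0.974 m/s.
Only the cross-stream component determines the crossing time; the current contributes nothing perpendicular to the bank.
Time = 69 / 0.974 = 70.815 s.

70.81 s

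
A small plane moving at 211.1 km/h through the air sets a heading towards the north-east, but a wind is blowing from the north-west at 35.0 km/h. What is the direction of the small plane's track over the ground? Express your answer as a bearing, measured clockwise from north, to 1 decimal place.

Taking east as x and north as y: velocity relative to the air = (149.270, 149.270) km/h; the air relative to ground = (24.749, -24.749) km/h.
Velocity relative to ground = (149.270, 149.270) + (24.749, -24.749) = (174.019, 124.522) km/h.
Bearing = atan2(174.02, 124.52) = 54.41° clockwise from north.

054.4°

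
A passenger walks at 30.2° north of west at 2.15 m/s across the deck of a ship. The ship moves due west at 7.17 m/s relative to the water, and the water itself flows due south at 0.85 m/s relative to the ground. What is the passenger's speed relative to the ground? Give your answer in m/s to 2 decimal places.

9.03 m/s

In east/north components (m/s): passenger relative to ship = (-1.858, 1.081); ship relative to water = (-7.170, 0.000); water relative to ground = (0.000, -0.850).
Sum = (-9.028, 0.231) m/s.
Speed = |(-9.028, 0.231)| = 9.031 m/s.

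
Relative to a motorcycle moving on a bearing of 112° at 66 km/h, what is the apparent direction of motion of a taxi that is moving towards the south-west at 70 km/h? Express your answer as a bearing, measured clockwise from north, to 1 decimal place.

257.4°

Taking east as x and north as y: taxi velocity = (-49.497, -49.497) km/h; motorcycle velocity = (61.194, -24.724) km/h.
Velocity of taxi relative to motorcycle = (-49.497, -49.497) − (61.194, -24.724) = (-110.692, -24.773) km/h.
Bearing = atan2(-110.69, -24.77) = 257.38° clockwise from north.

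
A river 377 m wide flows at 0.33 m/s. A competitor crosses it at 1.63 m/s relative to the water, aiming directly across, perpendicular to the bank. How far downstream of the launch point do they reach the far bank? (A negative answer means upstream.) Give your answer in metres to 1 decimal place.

Perpendicular speed = 1.630 m/s; crossing time = 377 / 1.630 = 231.288 s.
Net downstream speed = 0.330 m/s.
Drift = 0.330 × 231.288 = 76.325 m (downstream).

76.3 m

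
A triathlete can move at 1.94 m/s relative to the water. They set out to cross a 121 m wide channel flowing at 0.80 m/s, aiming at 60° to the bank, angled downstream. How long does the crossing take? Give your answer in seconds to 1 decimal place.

72.0 s

The component of the triathlete's velocity perpendicular to the bank is 1.94 × sin 60° = 1.680 m/s.
The flow acts along the bank and has no component across it.
Time = 121 / 1.680 = 72.020 s.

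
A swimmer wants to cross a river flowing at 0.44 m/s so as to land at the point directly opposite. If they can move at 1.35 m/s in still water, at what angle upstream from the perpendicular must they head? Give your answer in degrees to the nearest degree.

To cancel the current, the upstream component of the swimmer's velocity must equal the flow: 1.35 sin θ = 0.44.
sin θ = 0.44 / 1.35 = 0.3259.
θ = arcsin(0.3259) = 19.022°.

19°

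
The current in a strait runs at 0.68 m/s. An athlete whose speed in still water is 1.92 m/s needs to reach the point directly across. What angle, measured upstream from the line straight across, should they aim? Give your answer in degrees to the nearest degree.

To cancel the current, the upstream component of the athlete's velocity must equal the flow: 1.92 sin θ = 0.68.
sin θ = 0.68 / 1.92 = 0.3542.
θ = arcsin(0.3542) = 20.742°.

21°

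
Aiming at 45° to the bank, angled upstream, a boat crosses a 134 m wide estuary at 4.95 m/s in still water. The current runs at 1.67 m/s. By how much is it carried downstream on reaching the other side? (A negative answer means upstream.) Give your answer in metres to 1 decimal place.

Perpendicular speed = 3.500 m/s; crossing time = 134 / 3.500 = 38.284 s.
Net downstream speed = -1.830 m/s.
Drift = -1.830 × 38.284 = -70.066 m (upstream).

-70.1 m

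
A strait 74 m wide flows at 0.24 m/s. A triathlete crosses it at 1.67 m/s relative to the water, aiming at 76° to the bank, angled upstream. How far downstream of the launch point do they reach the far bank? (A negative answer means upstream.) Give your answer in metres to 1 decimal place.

-7.5 m

Perpendicular speed = 1.620 m/s; crossing time = 74 / 1.620 = 45.668 s.
Net downstream speed = -0.164 m/s.
Drift = -0.164 × 45.668 = -7.490 m (upstream).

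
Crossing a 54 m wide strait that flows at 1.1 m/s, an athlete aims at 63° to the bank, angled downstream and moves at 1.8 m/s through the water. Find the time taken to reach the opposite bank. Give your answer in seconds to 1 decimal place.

The component of the athlete's velocity perpendicular to the bank is 1.8 × sin 63° = 1.604 m/s.
Only the cross-stream component determines the crossing time; the current contributes nothing perpendicular to the bank.
Time = 54 / 1.604 = 33.670 s.

33.7 s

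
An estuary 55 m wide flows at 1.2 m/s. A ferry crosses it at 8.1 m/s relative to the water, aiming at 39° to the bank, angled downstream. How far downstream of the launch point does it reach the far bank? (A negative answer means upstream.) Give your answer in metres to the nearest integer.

81 m

Perpendicular speed = 5.097 m/s; crossing time = 55 / 5.097 = 10.790 s.
Net downstream speed = 7.495 m/s.
Drift = 7.495 × 10.790 = 80.867 m (downstream).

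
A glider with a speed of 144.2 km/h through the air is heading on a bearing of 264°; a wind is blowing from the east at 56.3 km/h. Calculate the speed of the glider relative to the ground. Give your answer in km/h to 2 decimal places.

200.28 km/h

Taking east as x and north as y: velocity relative to the air = (-143.410, -15.073) km/h; the air relative to ground = (-56.300, 0.000) km/h.
Velocity relative to ground = (-143.410, -15.073) + (-56.300, 0.000) = (-199.710, -15.073) km/h.
Speed = |(-199.710, -15.073)| = 200.278 km/h.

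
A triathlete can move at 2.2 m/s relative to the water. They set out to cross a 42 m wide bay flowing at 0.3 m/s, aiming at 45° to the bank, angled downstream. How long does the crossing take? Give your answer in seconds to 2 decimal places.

27.00 s

The component of the triathlete's velocity perpendicular to the bank is 2.2 × sin 45° = 1.556 m/s.
Only the cross-stream component determines the crossing time; the current contributes nothing perpendicular to the bank.
Time = 42 / 1.556 = 26.999 s.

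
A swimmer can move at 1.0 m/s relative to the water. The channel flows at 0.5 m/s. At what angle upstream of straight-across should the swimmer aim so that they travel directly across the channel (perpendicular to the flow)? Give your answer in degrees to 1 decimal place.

30.0°

To cancel the current, the upstream component of the swimmer's velocity must equal the flow: 1.0 sin θ = 0.5.
sin θ = 0.5 / 1.0 = 0.5000.
θ = arcsin(0.5000) = 30.000°.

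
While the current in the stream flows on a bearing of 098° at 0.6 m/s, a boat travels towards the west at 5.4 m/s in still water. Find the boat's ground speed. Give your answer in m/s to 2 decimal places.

4.81 m/s

Taking east as x and north as y: velocity relative to the water = (-5.400, 0.000) m/s; the water relative to ground = (0.594, -0.084) m/s.
Velocity relative to ground = (-5.400, 0.000) + (0.594, -0.084) = (-4.806, -0.084) m/s.
Speed = |(-4.806, -0.084)| = 4.807 m/s.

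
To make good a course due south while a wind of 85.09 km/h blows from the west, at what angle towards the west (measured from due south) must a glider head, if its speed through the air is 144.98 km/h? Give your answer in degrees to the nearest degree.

36°

The wind pushes perpendicular to the desired track; the heading must have a component into the wind equal to 85.09 km/h: 144.98 sin θ = 85.09.
sin θ = 0.5869, so θ = 35.938°.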